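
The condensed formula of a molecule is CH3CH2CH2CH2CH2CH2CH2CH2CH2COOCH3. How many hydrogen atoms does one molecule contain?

22

Element totals:
  C: 11
  H: 22
  O: 2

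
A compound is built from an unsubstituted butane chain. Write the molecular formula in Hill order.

C4H10

Atom tally by fragment:
  CH3 → C:1 H:3
  CH2 → C:1 H:2
  CH2 → C:1 H:2
  CH3 → C:1 H:3
Element totals:
  C: 4
  H: 10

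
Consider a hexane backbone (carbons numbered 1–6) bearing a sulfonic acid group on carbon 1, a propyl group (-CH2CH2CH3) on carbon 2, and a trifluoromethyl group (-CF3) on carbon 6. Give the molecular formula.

Atom tally by fragment:
  HO3SCH2 → C:1 H:3 S:1 O:3
  CH(CH2CH2CH3) → C:4 H:8
  CH2 → C:1 H:2
  CH2 → C:1 H:2
  CH2 → C:1 H:2
  CH2CF3 → C:2 H:2 F:3
Element totals:
  C: 10
  H: 19
  F: 3
  O: 3
  S: 1

C10H19F3O3S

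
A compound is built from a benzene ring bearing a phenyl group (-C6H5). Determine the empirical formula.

C6H5

Atom tally by fragment:
  benzene ring core → C:6 H:6
  (− 1 ring H displaced by substituents)
  + C6H5 → C:6 H:5
Element totals:
  C: 12
  H: 10
Molecular formula: C12H10.
gcd of subscripts = 2; dividing each by 2:
  C: 12/2 = 6
  H: 10/2 = 5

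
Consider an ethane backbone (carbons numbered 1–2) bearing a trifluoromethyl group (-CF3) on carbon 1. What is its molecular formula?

Atom tally by fragment:
  F3CCH2 → C:2 H:2 F:3
  CH3 → C:1 H:3
Element totals:
  C: 3
  H: 5
  F: 3

C3H5F3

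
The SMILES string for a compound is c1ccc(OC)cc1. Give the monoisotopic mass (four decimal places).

Atom tally by fragment:
  benzene ring core → C:6 H:6
  (− 1 ring H displaced by substituents)
  + OCH3 → C:1 H:3 O:1
Element totals:
  C: 7
  H: 8
  O: 1
Molecular formula: C7H8O.
  M = 7(12.0) + 8(1.007825) + 15.994915
    = 84.000000 + 8.062600 + 15.994915 = 108.057515

108.0575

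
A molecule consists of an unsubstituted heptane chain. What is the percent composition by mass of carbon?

Atom tally by fragment:
  CH3 → C:1 H:3
  CH2 → C:1 H:2
  CH2 → C:1 H:2
  CH2 → C:1 H:2
  CH2 → C:1 H:2
  CH2 → C:1 H:2
  CH3 → C:1 H:3
Element totals:
  C: 7
  H: 16
Molecular formula: C7H16.
Molar mass = 100.205 g/mol.
Mass from C: 7 × 12.011 = 84.077 g/mol.
%C = 84.077 / 100.205 × 100 = 83.90%.

83.90%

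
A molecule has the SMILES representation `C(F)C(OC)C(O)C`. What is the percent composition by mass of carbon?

Atom tally by fragment:
  FCH2 → C:1 H:2 F:1
  CH(OCH3) → C:2 H:4 O:1
  CH(OH) → C:1 H:2 O:1
  CH3 → C:1 H:3
Element totals:
  C: 5
  H: 11
  F: 1
  O: 2
Molecular formula: C5H11FO2.
Molar mass = 122.139 g/mol.
Mass from C: 5 × 12.011 = 60.055 g/mol.
%C = 60.055 / 122.139 × 100 = 49.17%.

49.17%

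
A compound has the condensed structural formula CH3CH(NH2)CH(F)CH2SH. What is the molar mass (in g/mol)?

123.19 g/mol

Atom tally by fragment:
  CH3 → C:1 H:3
  CH(NH2) → C:1 H:3 N:1
  CH(F) → C:1 H:1 F:1
  CH2SH → C:1 H:3 S:1
Element totals:
  C: 4
  H: 10
  F: 1
  N: 1
  S: 1
Molecular formula: C4H10FNS.
  M = 4(12.011) + 10(1.008) + 18.998 + 14.007 + 32.06
    = 48.044 + 10.080 + 18.998 + 14.007 + 32.060 = 123.189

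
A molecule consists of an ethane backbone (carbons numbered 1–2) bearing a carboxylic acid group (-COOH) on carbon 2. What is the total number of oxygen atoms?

2

Atom tally by fragment:
  CH3 → C:1 H:3
  CH2COOH → C:2 H:3 O:2
Element totals:
  C: 3
  H: 6
  O: 2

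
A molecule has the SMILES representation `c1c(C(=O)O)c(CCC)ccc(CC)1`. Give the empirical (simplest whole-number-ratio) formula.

C6H8O

Atom tally by fragment:
  benzene ring core → C:6 H:6
  (− 3 ring H displaced by substituents)
  + COOH → C:1 H:1 O:2
  + CH2CH2CH3 → C:3 H:7
  + C2H5 → C:2 H:5
Element totals:
  C: 12
  H: 16
  O: 2
Molecular formula: C12H16O2.
gcd of subscripts = 2; dividing each by 2:
  C: 12/2 = 6
  H: 16/2 = 8
  O: 2/2 = 1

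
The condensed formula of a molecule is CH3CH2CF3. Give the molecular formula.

C3H5F3

Atom tally by fragment:
  CH3 → C:1 H:3
  CH2CF3 → C:2 H:2 F:3
Element totals:
  C: 3
  H: 5
  F: 3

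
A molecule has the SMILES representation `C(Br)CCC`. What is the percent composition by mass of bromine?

Atom tally by fragment:
  BrCH2 → C:1 H:2 Br:1
  CH2 → C:1 H:2
  CH2 → C:1 H:2
  CH3 → C:1 H:3
Element totals:
  C: 4
  H: 9
  Br: 1
Molecular formula: C4H9Br.
Molar mass = 137.020 g/mol.
Mass from Br: 1 × 79.904 = 79.904 g/mol.
%Br = 79.904 / 137.020 × 100 = 58.32%.

58.32%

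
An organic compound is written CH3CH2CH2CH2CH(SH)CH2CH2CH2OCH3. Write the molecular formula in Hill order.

Element totals:
  C: 9
  H: 20
  O: 1
  S: 1

C9H20OS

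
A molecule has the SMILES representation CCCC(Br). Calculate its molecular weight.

Atom tally by fragment:
  CH3 → C:1 H:3
  CH2 → C:1 H:2
  CH2 → C:1 H:2
  CH2Br → C:1 H:2 Br:1
Element totals:
  C: 4
  H: 9
  Br: 1
Molecular formula: C4H9Br.
  M = 4(12.011) + 9(1.008) + 79.904
    = 48.044 + 9.072 + 79.904 = 137.020

137.02 g/mol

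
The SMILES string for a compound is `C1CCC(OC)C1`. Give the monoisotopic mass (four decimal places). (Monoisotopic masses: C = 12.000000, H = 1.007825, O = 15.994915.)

Atom tally by fragment:
  cyclopentane ring core → C:5 H:10
  (− 1 ring H displaced by substituents)
  + OCH3 → C:1 H:3 O:1
Element totals:
  C: 6
  H: 12
  O: 1
Molecular formula: C6H12O.
  M = 6(12.0) + 12(1.007825) + 15.994915
    = 72.000000 + 12.093900 + 15.994915 = 100.088815

100.0888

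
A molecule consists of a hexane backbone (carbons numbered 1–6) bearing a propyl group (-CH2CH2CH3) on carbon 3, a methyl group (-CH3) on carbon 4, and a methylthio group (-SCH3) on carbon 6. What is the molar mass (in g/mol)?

188.37 g/mol

Atom tally by fragment:
  CH3 → C:1 H:3
  CH2 → C:1 H:2
  CH(CH2CH2CH3) → C:4 H:8
  CH(CH3) → C:2 H:4
  CH2 → C:1 H:2
  CH2SCH3 → C:2 H:5 S:1
Element totals:
  C: 11
  H: 24
  S: 1
Molecular formula: C11H24S.
  M = 11(12.011) + 24(1.008) + 32.06
    = 132.121 + 24.192 + 32.060 = 188.373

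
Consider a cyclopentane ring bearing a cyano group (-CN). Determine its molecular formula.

C6H9N

Atom tally by fragment:
  cyclopentane ring core → C:5 H:10
  (− 1 ring H displaced by substituents)
  + CN → C:1 N:1
Element totals:
  C: 6
  H: 9
  N: 1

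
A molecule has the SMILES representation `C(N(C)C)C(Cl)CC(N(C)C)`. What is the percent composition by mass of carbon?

53.77%

Atom tally by fragment:
  (CH3)2NCH2 → C:3 H:8 N:1
  CH(Cl) → C:1 H:1 Cl:1
  CH2 → C:1 H:2
  CH2N(CH3)2 → C:3 H:8 N:1
Element totals:
  C: 8
  H: 19
  Cl: 1
  N: 2
Molecular formula: C8H19ClN2.
Molar mass = 178.704 g/mol.
Mass from C: 8 × 12.011 = 96.088 g/mol.
%C = 96.088 / 178.704 × 100 = 53.77%.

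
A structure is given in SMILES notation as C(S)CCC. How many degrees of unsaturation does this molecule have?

Atom tally by fragment:
  HSCH2 → C:1 H:3 S:1
  CH2 → C:1 H:2
  CH2 → C:1 H:2
  CH3 → C:1 H:3
Element totals:
  C: 4
  H: 10
  S: 1
Molecular formula: C4H10S.
DoU = (2C + 2 + N − H − X) / 2 = (2·4 + 2 + 0 − 10 − 0) / 2 = 0.

0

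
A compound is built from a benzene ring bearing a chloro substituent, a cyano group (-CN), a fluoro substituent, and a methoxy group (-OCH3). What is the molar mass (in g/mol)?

Atom tally by fragment:
  benzene ring core → C:6 H:6
  (− 4 ring H displaced by substituents)
  + Cl → Cl:1
  + CN → C:1 N:1
  + F → F:1
  + OCH3 → C:1 H:3 O:1
Element totals:
  C: 8
  H: 5
  Cl: 1
  F: 1
  N: 1
  O: 1
Molecular formula: C8H5ClFNO.
  M = 8(12.011) + 5(1.008) + 35.45 + 18.998 + 14.007 + 15.999
    = 96.088 + 5.040 + 35.450 + 18.998 + 14.007 + 15.999 = 185.582

185.58 g/mol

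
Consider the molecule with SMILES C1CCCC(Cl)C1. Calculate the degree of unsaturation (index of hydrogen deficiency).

Atom tally by fragment:
  cyclohexane ring core → C:6 H:12
  (− 1 ring H displaced by substituents)
  + Cl → Cl:1
Element totals:
  C: 6
  H: 11
  Cl: 1
Molecular formula: C6H11Cl.
DoU = (2C + 2 + N − H − X) / 2 = (2·6 + 2 + 0 − 11 − 1) / 2 = 1.

1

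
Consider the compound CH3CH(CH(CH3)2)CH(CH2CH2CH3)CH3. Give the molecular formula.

C10H22

Element totals:
  C: 10
  H: 22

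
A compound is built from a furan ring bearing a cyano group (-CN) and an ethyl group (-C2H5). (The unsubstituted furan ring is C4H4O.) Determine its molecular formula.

C7H7NO

Atom tally by fragment:
  furan ring core → C:4 H:4 O:1
  (− 2 ring H displaced by substituents)
  + CN → C:1 N:1
  + C2H5 → C:2 H:5
Element totals:
  C: 7
  H: 7
  N: 1
  O: 1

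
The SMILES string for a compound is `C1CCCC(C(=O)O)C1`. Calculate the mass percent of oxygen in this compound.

24.97%

Atom tally by fragment:
  cyclohexane ring core → C:6 H:12
  (− 1 ring H displaced by substituents)
  + COOH → C:1 H:1 O:2
Element totals:
  C: 7
  H: 12
  O: 2
Molecular formula: C7H12O2.
Molar mass = 128.171 g/mol.
Mass from O: 2 × 15.999 = 31.998 g/mol.
%O = 31.998 / 128.171 × 100 = 24.97%.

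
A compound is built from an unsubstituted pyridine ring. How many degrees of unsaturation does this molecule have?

Atom tally by fragment:
  pyridine ring core → C:5 H:5 N:1
Element totals:
  C: 5
  H: 5
  N: 1
Molecular formula: C5H5N.
DoU = (2C + 2 + N − H − X) / 2 = (2·5 + 2 + 1 − 5 − 0) / 2 = 4.

4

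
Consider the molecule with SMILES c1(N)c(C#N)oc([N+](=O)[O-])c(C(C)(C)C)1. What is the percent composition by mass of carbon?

51.67%

Atom tally by fragment:
  furan ring core → C:4 H:4 O:1
  (− 4 ring H displaced by substituents)
  + NH2 → N:1 H:2
  + CN → C:1 N:1
  + NO2 → N:1 O:2
  + C(CH3)3 → C:4 H:9
Element totals:
  C: 9
  H: 11
  N: 3
  O: 3
Molecular formula: C9H11N3O3.
Molar mass = 209.205 g/mol.
Mass from C: 9 × 12.011 = 108.099 g/mol.
%C = 108.099 / 209.205 × 100 = 51.67%.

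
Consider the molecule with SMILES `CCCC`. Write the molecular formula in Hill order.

C4H10

Atom tally by fragment:
  CH3 → C:1 H:3
  CH2 → C:1 H:2
  CH2 → C:1 H:2
  CH3 → C:1 H:3
Element totals:
  C: 4
  H: 10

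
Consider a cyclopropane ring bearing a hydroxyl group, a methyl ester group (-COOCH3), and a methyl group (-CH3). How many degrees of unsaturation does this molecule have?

Atom tally by fragment:
  cyclopropane ring core → C:3 H:6
  (− 3 ring H displaced by substituents)
  + OH → O:1 H:1
  + COOCH3 → C:2 H:3 O:2
  + CH3 → C:1 H:3
Element totals:
  C: 6
  H: 10
  O: 3
Molecular formula: C6H10O3.
DoU = (2C + 2 + N − H − X) / 2 = (2·6 + 2 + 0 − 10 − 0) / 2 = 2.

2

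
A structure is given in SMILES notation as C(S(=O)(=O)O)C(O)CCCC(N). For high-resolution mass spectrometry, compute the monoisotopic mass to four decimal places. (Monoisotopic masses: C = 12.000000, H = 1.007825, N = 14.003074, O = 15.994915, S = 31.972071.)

Atom tally by fragment:
  HO3SCH2 → C:1 H:3 S:1 O:3
  CH(OH) → C:1 H:2 O:1
  CH2 → C:1 H:2
  CH2 → C:1 H:2
  CH2 → C:1 H:2
  CH2NH2 → C:1 H:4 N:1
Element totals:
  C: 6
  H: 15
  N: 1
  O: 4
  S: 1
Molecular formula: C6H15NO4S.
  M = 6(12.0) + 15(1.007825) + 14.003074 + 4(15.994915) + 31.972071
    = 72.000000 + 15.117375 + 14.003074 + 63.979660 + 31.972071 = 197.072180

197.0722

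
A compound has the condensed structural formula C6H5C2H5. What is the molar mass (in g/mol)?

Atom tally by fragment:
  benzene ring core → C:6 H:6
  (− 1 ring H displaced by substituents)
  + C2H5 → C:2 H:5
Element totals:
  C: 8
  H: 10
Molecular formula: C8H10.
  M = 8(12.011) + 10(1.008)
    = 96.088 + 10.080 = 106.168

106.17 g/mol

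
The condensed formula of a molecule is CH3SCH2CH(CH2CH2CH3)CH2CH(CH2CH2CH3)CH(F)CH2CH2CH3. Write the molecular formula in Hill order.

C15H31FS

Atom tally by fragment:
  CH3SCH2 → C:2 H:5 S:1
  CH(CH2CH2CH3) → C:4 H:8
  CH2 → C:1 H:2
  CH(CH2CH2CH3) → C:4 H:8
  CH(F) → C:1 H:1 F:1
  CH2 → C:1 H:2
  CH2 → C:1 H:2
  CH3 → C:1 H:3
Element totals:
  C: 15
  H: 31
  F: 1
  S: 1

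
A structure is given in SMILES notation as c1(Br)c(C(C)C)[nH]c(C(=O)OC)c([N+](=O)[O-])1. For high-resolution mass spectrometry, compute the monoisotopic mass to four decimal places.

289.9902

Atom tally by fragment:
  pyrrole ring core → C:4 H:5 N:1
  (− 4 ring H displaced by substituents)
  + Br → Br:1
  + CH(CH3)2 → C:3 H:7
  + COOCH3 → C:2 H:3 O:2
  + NO2 → N:1 O:2
Element totals:
  C: 9
  H: 11
  Br: 1
  N: 2
  O: 4
Molecular formula: C9H11BrN2O4.
  M = 9(12.0) + 11(1.007825) + 78.918338 + 2(14.003074) + 4(15.994915)
    = 108.000000 + 11.086075 + 78.918338 + 28.006148 + 63.979660 = 289.990221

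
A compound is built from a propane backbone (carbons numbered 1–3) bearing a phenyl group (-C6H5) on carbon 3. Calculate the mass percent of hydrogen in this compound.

10.06%

Atom tally by fragment:
  CH3 → C:1 H:3
  CH2 → C:1 H:2
  CH2C6H5 → C:7 H:7
Element totals:
  C: 9
  H: 12
Molecular formula: C9H12.
Molar mass = 120.195 g/mol.
Mass from H: 12 × 1.008 = 12.096 g/mol.
%H = 12.096 / 120.195 × 100 = 10.06%.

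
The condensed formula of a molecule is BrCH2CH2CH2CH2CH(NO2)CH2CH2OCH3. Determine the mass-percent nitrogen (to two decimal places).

Atom tally by fragment:
  BrCH2 → C:1 H:2 Br:1
  CH2 → C:1 H:2
  CH2 → C:1 H:2
  CH2 → C:1 H:2
  CH(NO2) → C:1 H:1 N:1 O:2
  CH2 → C:1 H:2
  CH2OCH3 → C:2 H:5 O:1
Element totals:
  C: 8
  H: 16
  Br: 1
  N: 1
  O: 3
Molecular formula: C8H16BrNO3.
Molar mass = 254.124 g/mol.
Mass from N: 1 × 14.007 = 14.007 g/mol.
%N = 14.007 / 254.124 × 100 = 5.51%.

5.51%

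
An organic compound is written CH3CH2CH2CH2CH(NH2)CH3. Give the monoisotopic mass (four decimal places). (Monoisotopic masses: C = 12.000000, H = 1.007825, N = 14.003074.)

Atom tally by fragment:
  CH3 → C:1 H:3
  CH2 → C:1 H:2
  CH2 → C:1 H:2
  CH2 → C:1 H:2
  CH(NH2) → C:1 H:3 N:1
  CH3 → C:1 H:3
Element totals:
  C: 6
  H: 15
  N: 1
Molecular formula: C6H15N.
  M = 6(12.0) + 15(1.007825) + 14.003074
    = 72.000000 + 15.117375 + 14.003074 = 101.120449

101.1204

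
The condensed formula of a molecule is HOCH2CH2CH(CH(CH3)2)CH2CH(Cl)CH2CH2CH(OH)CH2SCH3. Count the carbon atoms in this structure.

Element totals:
  C: 13
  H: 27
  Cl: 1
  O: 2
  S: 1

13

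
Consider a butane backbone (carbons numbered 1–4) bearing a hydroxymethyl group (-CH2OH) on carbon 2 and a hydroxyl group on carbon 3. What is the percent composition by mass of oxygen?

30.72%

Atom tally by fragment:
  CH3 → C:1 H:3
  CH(CH2OH) → C:2 H:4 O:1
  CH(OH) → C:1 H:2 O:1
  CH3 → C:1 H:3
Element totals:
  C: 5
  H: 12
  O: 2
Molecular formula: C5H12O2.
Molar mass = 104.149 g/mol.
Mass from O: 2 × 15.999 = 31.998 g/mol.
%O = 31.998 / 104.149 × 100 = 30.72%.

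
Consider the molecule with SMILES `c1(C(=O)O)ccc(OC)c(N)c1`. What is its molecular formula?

C8H9NO3

Atom tally by fragment:
  benzene ring core → C:6 H:6
  (− 3 ring H displaced by substituents)
  + COOH → C:1 H:1 O:2
  + OCH3 → C:1 H:3 O:1
  + NH2 → N:1 H:2
Element totals:
  C: 8
  H: 9
  N: 1
  O: 3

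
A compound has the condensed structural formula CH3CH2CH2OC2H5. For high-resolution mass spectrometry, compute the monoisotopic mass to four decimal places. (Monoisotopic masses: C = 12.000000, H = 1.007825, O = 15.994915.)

Atom tally by fragment:
  CH3 → C:1 H:3
  CH2 → C:1 H:2
  CH2OC2H5 → C:3 H:7 O:1
Element totals:
  C: 5
  H: 12
  O: 1
Molecular formula: C5H12O.
  M = 5(12.0) + 12(1.007825) + 15.994915
    = 60.000000 + 12.093900 + 15.994915 = 88.088815

88.0888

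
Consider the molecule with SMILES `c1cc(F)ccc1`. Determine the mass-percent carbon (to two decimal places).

74.99%

Atom tally by fragment:
  benzene ring core → C:6 H:6
  (− 1 ring H displaced by substituents)
  + F → F:1
Element totals:
  C: 6
  H: 5
  F: 1
Molecular formula: C6H5F.
Molar mass = 96.104 g/mol.
Mass from C: 6 × 12.011 = 72.066 g/mol.
%C = 72.066 / 96.104 × 100 = 74.99%.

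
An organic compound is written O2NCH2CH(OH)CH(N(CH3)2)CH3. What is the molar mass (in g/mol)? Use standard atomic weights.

162.19 g/mol

Atom tally by fragment:
  O2NCH2 → C:1 H:2 N:1 O:2
  CH(OH) → C:1 H:2 O:1
  CH(N(CH3)2) → C:3 H:7 N:1
  CH3 → C:1 H:3
Element totals:
  C: 6
  H: 14
  N: 2
  O: 3
Molecular formula: C6H14N2O3.
  M = 6(12.011) + 14(1.008) + 2(14.007) + 3(15.999)
    = 72.066 + 14.112 + 28.014 + 47.997 = 162.189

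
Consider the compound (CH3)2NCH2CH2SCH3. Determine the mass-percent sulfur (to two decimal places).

26.89%

Element totals:
  C: 5
  H: 13
  N: 1
  S: 1
Molecular formula: C5H13NS.
Molar mass = 119.226 g/mol.
Mass from S: 1 × 32.06 = 32.060 g/mol.
%S = 32.060 / 119.226 × 100 = 26.89%.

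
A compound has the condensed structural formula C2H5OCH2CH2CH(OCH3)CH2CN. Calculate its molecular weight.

157.21 g/mol

Atom tally by fragment:
  C2H5OCH2 → C:3 H:7 O:1
  CH2 → C:1 H:2
  CH(OCH3) → C:2 H:4 O:1
  CH2CN → C:2 H:2 N:1
Element totals:
  C: 8
  H: 15
  N: 1
  O: 2
Molecular formula: C8H15NO2.
  M = 8(12.011) + 15(1.008) + 14.007 + 2(15.999)
    = 96.088 + 15.120 + 14.007 + 31.998 = 157.213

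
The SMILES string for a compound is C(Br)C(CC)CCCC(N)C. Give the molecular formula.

C9H20BrN

Atom tally by fragment:
  BrCH2 → C:1 H:2 Br:1
  CH(C2H5) → C:3 H:6
  CH2 → C:1 H:2
  CH2 → C:1 H:2
  CH2 → C:1 H:2
  CH(NH2) → C:1 H:3 N:1
  CH3 → C:1 H:3
Element totals:
  C: 9
  H: 20
  Br: 1
  N: 1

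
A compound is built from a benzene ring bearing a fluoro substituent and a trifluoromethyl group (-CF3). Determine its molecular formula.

Atom tally by fragment:
  benzene ring core → C:6 H:6
  (− 2 ring H displaced by substituents)
  + F → F:1
  + CF3 → C:1 F:3
Element totals:
  C: 7
  H: 4
  F: 4

C7H4F4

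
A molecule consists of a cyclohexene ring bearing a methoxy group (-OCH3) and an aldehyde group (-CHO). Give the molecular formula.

Atom tally by fragment:
  cyclohexene ring core → C:6 H:10
  (− 2 ring H displaced by substituents)
  + OCH3 → C:1 H:3 O:1
  + CHO → C:1 H:1 O:1
Element totals:
  C: 8
  H: 12
  O: 2

C8H12O2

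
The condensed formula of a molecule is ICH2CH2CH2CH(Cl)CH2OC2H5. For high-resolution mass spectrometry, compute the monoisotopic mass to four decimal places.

Atom tally by fragment:
  ICH2 → C:1 H:2 I:1
  CH2 → C:1 H:2
  CH2 → C:1 H:2
  CH(Cl) → C:1 H:1 Cl:1
  CH2OC2H5 → C:3 H:7 O:1
Element totals:
  C: 7
  H: 14
  Cl: 1
  I: 1
  O: 1
Molecular formula: C7H14ClIO.
  M = 7(12.0) + 14(1.007825) + 34.968853 + 126.904472 + 15.994915
    = 84.000000 + 14.109550 + 34.968853 + 126.904472 + 15.994915 = 275.977790

275.9778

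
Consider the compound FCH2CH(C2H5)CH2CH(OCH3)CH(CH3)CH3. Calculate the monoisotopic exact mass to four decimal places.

176.1576

Atom tally by fragment:
  FCH2 → C:1 H:2 F:1
  CH(C2H5) → C:3 H:6
  CH2 → C:1 H:2
  CH(OCH3) → C:2 H:4 O:1
  CH(CH3) → C:2 H:4
  CH3 → C:1 H:3
Element totals:
  C: 10
  H: 21
  F: 1
  O: 1
Molecular formula: C10H21FO.
  M = 10(12.0) + 21(1.007825) + 18.998403 + 15.994915
    = 120.000000 + 21.164325 + 18.998403 + 15.994915 = 176.157643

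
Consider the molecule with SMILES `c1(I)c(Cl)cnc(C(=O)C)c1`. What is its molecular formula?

Atom tally by fragment:
  pyridine ring core → C:5 H:5 N:1
  (− 3 ring H displaced by substituents)
  + I → I:1
  + Cl → Cl:1
  + COCH3 → C:2 H:3 O:1
Element totals:
  C: 7
  H: 5
  Cl: 1
  I: 1
  N: 1
  O: 1

C7H5ClINO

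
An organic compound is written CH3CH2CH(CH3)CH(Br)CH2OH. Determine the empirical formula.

Element totals:
  C: 6
  H: 13
  Br: 1
  O: 1
Molecular formula: C6H13BrO.
gcd of subscripts (1, 6, 13, 1) = 1, so the empirical formula equals the molecular formula.

C6H13BrO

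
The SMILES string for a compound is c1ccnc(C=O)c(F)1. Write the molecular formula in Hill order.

Atom tally by fragment:
  pyridine ring core → C:5 H:5 N:1
  (− 2 ring H displaced by substituents)
  + CHO → C:1 H:1 O:1
  + F → F:1
Element totals:
  C: 6
  H: 4
  F: 1
  N: 1
  O: 1

C6H4FNO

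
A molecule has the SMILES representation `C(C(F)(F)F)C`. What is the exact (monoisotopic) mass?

Atom tally by fragment:
  F3CCH2 → C:2 H:2 F:3
  CH3 → C:1 H:3
Element totals:
  C: 3
  H: 5
  F: 3
Molecular formula: C3H5F3.
  M = 3(12.0) + 5(1.007825) + 3(18.998403)
    = 36.000000 + 5.039125 + 56.995209 = 98.034334

98.0343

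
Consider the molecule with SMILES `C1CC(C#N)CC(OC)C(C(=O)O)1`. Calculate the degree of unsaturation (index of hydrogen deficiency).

Atom tally by fragment:
  cyclohexane ring core → C:6 H:12
  (− 3 ring H displaced by substituents)
  + CN → C:1 N:1
  + OCH3 → C:1 H:3 O:1
  + COOH → C:1 H:1 O:2
Element totals:
  C: 9
  H: 13
  N: 1
  O: 3
Molecular formula: C9H13NO3.
DoU = (2C + 2 + N − H − X) / 2 = (2·9 + 2 + 1 − 13 − 0) / 2 = 4.

4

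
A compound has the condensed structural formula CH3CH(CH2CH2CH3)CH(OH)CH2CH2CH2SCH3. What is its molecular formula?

Atom tally by fragment:
  CH3 → C:1 H:3
  CH(CH2CH2CH3) → C:4 H:8
  CH(OH) → C:1 H:2 O:1
  CH2 → C:1 H:2
  CH2 → C:1 H:2
  CH2SCH3 → C:2 H:5 S:1
Element totals:
  C: 10
  H: 22
  O: 1
  S: 1

C10H22OS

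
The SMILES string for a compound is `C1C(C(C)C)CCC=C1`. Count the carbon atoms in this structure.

9

Atom tally by fragment:
  cyclohexene ring core → C:6 H:10
  (− 1 ring H displaced by substituents)
  + CH(CH3)2 → C:3 H:7
Element totals:
  C: 9
  H: 16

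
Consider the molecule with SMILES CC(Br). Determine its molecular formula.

C2H5Br

Atom tally by fragment:
  CH3 → C:1 H:3
  CH2Br → C:1 H:2 Br:1
Element totals:
  C: 2
  H: 5
  Br: 1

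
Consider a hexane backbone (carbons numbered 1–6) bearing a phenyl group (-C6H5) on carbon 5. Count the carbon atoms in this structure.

Atom tally by fragment:
  CH3 → C:1 H:3
  CH2 → C:1 H:2
  CH2 → C:1 H:2
  CH2 → C:1 H:2
  CH(C6H5) → C:7 H:6
  CH3 → C:1 H:3
Element totals:
  C: 12
  H: 18

12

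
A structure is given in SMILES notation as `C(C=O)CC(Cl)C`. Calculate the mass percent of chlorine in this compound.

Atom tally by fragment:
  OHCCH2 → C:2 H:3 O:1
  CH2 → C:1 H:2
  CH(Cl) → C:1 H:1 Cl:1
  CH3 → C:1 H:3
Element totals:
  C: 5
  H: 9
  Cl: 1
  O: 1
Molecular formula: C5H9ClO.
Molar mass = 120.576 g/mol.
Mass from Cl: 1 × 35.45 = 35.450 g/mol.
%Cl = 35.450 / 120.576 × 100 = 29.40%.

29.40%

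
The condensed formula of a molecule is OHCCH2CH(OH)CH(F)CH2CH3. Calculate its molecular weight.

134.15 g/mol

Atom tally by fragment:
  OHCCH2 → C:2 H:3 O:1
  CH(OH) → C:1 H:2 O:1
  CH(F) → C:1 H:1 F:1
  CH2 → C:1 H:2
  CH3 → C:1 H:3
Element totals:
  C: 6
  H: 11
  F: 1
  O: 2
Molecular formula: C6H11FO2.
  M = 6(12.011) + 11(1.008) + 18.998 + 2(15.999)
    = 72.066 + 11.088 + 18.998 + 31.998 = 134.150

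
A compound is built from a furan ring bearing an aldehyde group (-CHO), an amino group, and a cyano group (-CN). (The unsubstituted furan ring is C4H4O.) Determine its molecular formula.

C6H4N2O2

Atom tally by fragment:
  furan ring core → C:4 H:4 O:1
  (− 3 ring H displaced by substituents)
  + CHO → C:1 H:1 O:1
  + NH2 → N:1 H:2
  + CN → C:1 N:1
Element totals:
  C: 6
  H: 4
  N: 2
  O: 2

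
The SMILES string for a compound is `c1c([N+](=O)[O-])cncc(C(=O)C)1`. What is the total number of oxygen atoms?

Atom tally by fragment:
  pyridine ring core → C:5 H:5 N:1
  (− 2 ring H displaced by substituents)
  + NO2 → N:1 O:2
  + COCH3 → C:2 H:3 O:1
Element totals:
  C: 7
  H: 6
  N: 2
  O: 3

3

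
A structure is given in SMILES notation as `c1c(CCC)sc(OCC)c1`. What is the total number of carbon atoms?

Atom tally by fragment:
  thiophene ring core → C:4 H:4 S:1
  (− 2 ring H displaced by substituents)
  + CH2CH2CH3 → C:3 H:7
  + OC2H5 → C:2 H:5 O:1
Element totals:
  C: 9
  H: 14
  O: 1
  S: 1

9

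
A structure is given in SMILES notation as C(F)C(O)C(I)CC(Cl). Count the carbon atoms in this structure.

Atom tally by fragment:
  FCH2 → C:1 H:2 F:1
  CH(OH) → C:1 H:2 O:1
  CH(I) → C:1 H:1 I:1
  CH2 → C:1 H:2
  CH2Cl → C:1 H:2 Cl:1
Element totals:
  C: 5
  H: 9
  Cl: 1
  F: 1
  I: 1
  O: 1

5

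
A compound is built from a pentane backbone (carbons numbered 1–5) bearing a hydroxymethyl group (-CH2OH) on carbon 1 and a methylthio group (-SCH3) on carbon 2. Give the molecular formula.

Atom tally by fragment:
  HOCH2CH2 → C:2 H:5 O:1
  CH(SCH3) → C:2 H:4 S:1
  CH2 → C:1 H:2
  CH2 → C:1 H:2
  CH3 → C:1 H:3
Element totals:
  C: 7
  H: 16
  O: 1
  S: 1

C7H16OS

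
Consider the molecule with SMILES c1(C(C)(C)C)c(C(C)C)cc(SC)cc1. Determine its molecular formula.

Atom tally by fragment:
  benzene ring core → C:6 H:6
  (− 3 ring H displaced by substituents)
  + C(CH3)3 → C:4 H:9
  + CH(CH3)2 → C:3 H:7
  + SCH3 → C:1 H:3 S:1
Element totals:
  C: 14
  H: 22
  S: 1

C14H22S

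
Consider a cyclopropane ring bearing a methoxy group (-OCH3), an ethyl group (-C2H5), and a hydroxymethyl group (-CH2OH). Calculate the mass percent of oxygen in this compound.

24.58%

Atom tally by fragment:
  cyclopropane ring core → C:3 H:6
  (− 3 ring H displaced by substituents)
  + OCH3 → C:1 H:3 O:1
  + C2H5 → C:2 H:5
  + CH2OH → C:1 H:3 O:1
Element totals:
  C: 7
  H: 14
  O: 2
Molecular formula: C7H14O2.
Molar mass = 130.187 g/mol.
Mass from O: 2 × 15.999 = 31.998 g/mol.
%O = 31.998 / 130.187 × 100 = 24.58%.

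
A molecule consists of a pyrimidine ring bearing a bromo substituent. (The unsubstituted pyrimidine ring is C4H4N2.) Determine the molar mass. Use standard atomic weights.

Atom tally by fragment:
  pyrimidine ring core → C:4 H:4 N:2
  (− 1 ring H displaced by substituents)
  + Br → Br:1
Element totals:
  C: 4
  H: 3
  Br: 1
  N: 2
Molecular formula: C4H3BrN2.
  M = 4(12.011) + 3(1.008) + 79.904 + 2(14.007)
    = 48.044 + 3.024 + 79.904 + 28.014 = 158.986

158.99 g/mol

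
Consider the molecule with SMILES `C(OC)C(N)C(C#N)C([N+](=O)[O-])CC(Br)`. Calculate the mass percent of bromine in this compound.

Atom tally by fragment:
  CH3OCH2 → C:2 H:5 O:1
  CH(NH2) → C:1 H:3 N:1
  CH(CN) → C:2 H:1 N:1
  CH(NO2) → C:1 H:1 N:1 O:2
  CH2 → C:1 H:2
  CH2Br → C:1 H:2 Br:1
Element totals:
  C: 8
  H: 14
  Br: 1
  N: 3
  O: 3
Molecular formula: C8H14BrN3O3.
Molar mass = 280.122 g/mol.
Mass from Br: 1 × 79.904 = 79.904 g/mol.
%Br = 79.904 / 280.122 × 100 = 28.52%.

28.52%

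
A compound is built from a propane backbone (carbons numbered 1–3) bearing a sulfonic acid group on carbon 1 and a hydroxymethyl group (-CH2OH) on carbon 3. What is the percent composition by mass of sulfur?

Atom tally by fragment:
  HO3SCH2 → C:1 H:3 S:1 O:3
  CH2 → C:1 H:2
  CH2CH2OH → C:2 H:5 O:1
Element totals:
  C: 4
  H: 10
  O: 4
  S: 1
Molecular formula: C4H10O4S.
Molar mass = 154.180 g/mol.
Mass from S: 1 × 32.06 = 32.060 g/mol.
%S = 32.060 / 154.180 × 100 = 20.79%.

20.79%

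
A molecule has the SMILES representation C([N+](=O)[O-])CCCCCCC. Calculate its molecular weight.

Atom tally by fragment:
  O2NCH2 → C:1 H:2 N:1 O:2
  CH2 → C:1 H:2
  CH2 → C:1 H:2
  CH2 → C:1 H:2
  CH2 → C:1 H:2
  CH2 → C:1 H:2
  CH2 → C:1 H:2
  CH3 → C:1 H:3
Element totals:
  C: 8
  H: 17
  N: 1
  O: 2
Molecular formula: C8H17NO2.
  M = 8(12.011) + 17(1.008) + 14.007 + 2(15.999)
    = 96.088 + 17.136 + 14.007 + 31.998 = 159.229

159.23 g/mol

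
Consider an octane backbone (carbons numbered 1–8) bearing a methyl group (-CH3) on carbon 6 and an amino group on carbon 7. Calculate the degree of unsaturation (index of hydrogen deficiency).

0

Atom tally by fragment:
  CH3 → C:1 H:3
  CH2 → C:1 H:2
  CH2 → C:1 H:2
  CH2 → C:1 H:2
  CH2 → C:1 H:2
  CH(CH3) → C:2 H:4
  CH(NH2) → C:1 H:3 N:1
  CH3 → C:1 H:3
Element totals:
  C: 9
  H: 21
  N: 1
Molecular formula: C9H21N.
DoU = (2C + 2 + N − H − X) / 2 = (2·9 + 2 + 1 − 21 − 0) / 2 = 0.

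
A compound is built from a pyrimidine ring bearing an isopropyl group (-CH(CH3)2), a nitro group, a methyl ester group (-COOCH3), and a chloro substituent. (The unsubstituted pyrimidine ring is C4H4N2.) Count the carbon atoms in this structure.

Atom tally by fragment:
  pyrimidine ring core → C:4 H:4 N:2
  (− 4 ring H displaced by substituents)
  + CH(CH3)2 → C:3 H:7
  + NO2 → N:1 O:2
  + COOCH3 → C:2 H:3 O:2
  + Cl → Cl:1
Element totals:
  C: 9
  H: 10
  Cl: 1
  N: 3
  O: 4

9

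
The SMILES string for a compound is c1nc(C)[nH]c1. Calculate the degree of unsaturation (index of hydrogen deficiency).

Atom tally by fragment:
  imidazole ring core → C:3 H:4 N:2
  (− 1 ring H displaced by substituents)
  + CH3 → C:1 H:3
Element totals:
  C: 4
  H: 6
  N: 2
Molecular formula: C4H6N2.
DoU = (2C + 2 + N − H − X) / 2 = (2·4 + 2 + 2 − 6 − 0) / 2 = 3.

3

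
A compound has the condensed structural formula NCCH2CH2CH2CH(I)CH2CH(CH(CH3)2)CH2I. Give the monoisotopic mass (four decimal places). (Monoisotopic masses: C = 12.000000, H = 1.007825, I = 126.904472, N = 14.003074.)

Element totals:
  C: 11
  H: 19
  I: 2
  N: 1
Molecular formula: C11H19I2N.
  M = 11(12.0) + 19(1.007825) + 2(126.904472) + 14.003074
    = 132.000000 + 19.148675 + 253.808944 + 14.003074 = 418.960693

418.9607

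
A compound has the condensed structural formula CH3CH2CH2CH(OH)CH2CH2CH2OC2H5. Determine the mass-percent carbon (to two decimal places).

Atom tally by fragment:
  CH3 → C:1 H:3
  CH2 → C:1 H:2
  CH2 → C:1 H:2
  CH(OH) → C:1 H:2 O:1
  CH2 → C:1 H:2
  CH2 → C:1 H:2
  CH2OC2H5 → C:3 H:7 O:1
Element totals:
  C: 9
  H: 20
  O: 2
Molecular formula: C9H20O2.
Molar mass = 160.257 g/mol.
Mass from C: 9 × 12.011 = 108.099 g/mol.
%C = 108.099 / 160.257 × 100 = 67.45%.

67.45%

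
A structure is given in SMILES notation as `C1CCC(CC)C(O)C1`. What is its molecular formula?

Atom tally by fragment:
  cyclohexane ring core → C:6 H:12
  (− 2 ring H displaced by substituents)
  + C2H5 → C:2 H:5
  + OH → O:1 H:1
Element totals:
  C: 8
  H: 16
  O: 1

C8H16O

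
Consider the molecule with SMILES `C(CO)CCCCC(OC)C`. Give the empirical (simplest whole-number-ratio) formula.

C9H20O2

Atom tally by fragment:
  HOCH2CH2 → C:2 H:5 O:1
  CH2 → C:1 H:2
  CH2 → C:1 H:2
  CH2 → C:1 H:2
  CH2 → C:1 H:2
  CH(OCH3) → C:2 H:4 O:1
  CH3 → C:1 H:3
Element totals:
  C: 9
  H: 20
  O: 2
Molecular formula: C9H20O2.
gcd of subscripts (9, 20, 2) = 1, so the empirical formula equals the molecular formula.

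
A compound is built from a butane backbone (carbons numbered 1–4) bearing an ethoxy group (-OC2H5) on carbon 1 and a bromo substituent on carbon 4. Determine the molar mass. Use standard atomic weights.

181.07 g/mol

Atom tally by fragment:
  C2H5OCH2 → C:3 H:7 O:1
  CH2 → C:1 H:2
  CH2 → C:1 H:2
  CH2Br → C:1 H:2 Br:1
Element totals:
  C: 6
  H: 13
  Br: 1
  O: 1
Molecular formula: C6H13BrO.
  M = 6(12.011) + 13(1.008) + 79.904 + 15.999
    = 72.066 + 13.104 + 79.904 + 15.999 = 181.073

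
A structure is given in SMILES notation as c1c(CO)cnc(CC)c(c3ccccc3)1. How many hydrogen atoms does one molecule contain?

15

Atom tally by fragment:
  pyridine ring core → C:5 H:5 N:1
  (− 3 ring H displaced by substituents)
  + CH2OH → C:1 H:3 O:1
  + C2H5 → C:2 H:5
  + C6H5 → C:6 H:5
Element totals:
  C: 14
  H: 15
  N: 1
  O: 1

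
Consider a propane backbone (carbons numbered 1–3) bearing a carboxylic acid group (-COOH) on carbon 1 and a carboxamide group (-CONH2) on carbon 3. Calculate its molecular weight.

Atom tally by fragment:
  HOOCCH2 → C:2 H:3 O:2
  CH2 → C:1 H:2
  CH2CONH2 → C:2 H:4 O:1 N:1
Element totals:
  C: 5
  H: 9
  N: 1
  O: 3
Molecular formula: C5H9NO3.
  M = 5(12.011) + 9(1.008) + 14.007 + 3(15.999)
    = 60.055 + 9.072 + 14.007 + 47.997 = 131.131

131.13 g/mol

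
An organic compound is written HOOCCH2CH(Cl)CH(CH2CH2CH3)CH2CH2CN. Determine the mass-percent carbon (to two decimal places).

Atom tally by fragment:
  HOOCCH2 → C:2 H:3 O:2
  CH(Cl) → C:1 H:1 Cl:1
  CH(CH2CH2CH3) → C:4 H:8
  CH2 → C:1 H:2
  CH2CN → C:2 H:2 N:1
Element totals:
  C: 10
  H: 16
  Cl: 1
  N: 1
  O: 2
Molecular formula: C10H16ClNO2.
Molar mass = 217.693 g/mol.
Mass from C: 10 × 12.011 = 120.110 g/mol.
%C = 120.110 / 217.693 × 100 = 55.17%.

55.17%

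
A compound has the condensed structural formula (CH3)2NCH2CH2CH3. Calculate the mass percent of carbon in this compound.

Atom tally by fragment:
  (CH3)2NCH2 → C:3 H:8 N:1
  CH2 → C:1 H:2
  CH3 → C:1 H:3
Element totals:
  C: 5
  H: 13
  N: 1
Molecular formula: C5H13N.
Molar mass = 87.166 g/mol.
Mass from C: 5 × 12.011 = 60.055 g/mol.
%C = 60.055 / 87.166 × 100 = 68.90%.

68.90%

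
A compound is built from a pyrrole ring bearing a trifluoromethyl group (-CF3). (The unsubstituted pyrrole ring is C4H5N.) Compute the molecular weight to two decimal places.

Atom tally by fragment:
  pyrrole ring core → C:4 H:5 N:1
  (− 1 ring H displaced by substituents)
  + CF3 → C:1 F:3
Element totals:
  C: 5
  H: 4
  F: 3
  N: 1
Molecular formula: C5H4F3N.
  M = 5(12.011) + 4(1.008) + 3(18.998) + 14.007
    = 60.055 + 4.032 + 56.994 + 14.007 = 135.088

135.09 g/mol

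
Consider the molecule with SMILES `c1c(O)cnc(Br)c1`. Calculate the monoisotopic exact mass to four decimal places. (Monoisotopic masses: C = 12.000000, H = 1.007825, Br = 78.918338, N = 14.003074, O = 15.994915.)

172.9476

Atom tally by fragment:
  pyridine ring core → C:5 H:5 N:1
  (− 2 ring H displaced by substituents)
  + OH → O:1 H:1
  + Br → Br:1
Element totals:
  C: 5
  H: 4
  Br: 1
  N: 1
  O: 1
Molecular formula: C5H4BrNO.
  M = 5(12.0) + 4(1.007825) + 78.918338 + 14.003074 + 15.994915
    = 60.000000 + 4.031300 + 78.918338 + 14.003074 + 15.994915 = 172.947627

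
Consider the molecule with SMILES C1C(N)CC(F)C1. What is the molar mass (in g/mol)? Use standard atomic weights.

103.14 g/mol

Atom tally by fragment:
  cyclopentane ring core → C:5 H:10
  (− 2 ring H displaced by substituents)
  + NH2 → N:1 H:2
  + F → F:1
Element totals:
  C: 5
  H: 10
  F: 1
  N: 1
Molecular formula: C5H10FN.
  M = 5(12.011) + 10(1.008) + 18.998 + 14.007
    = 60.055 + 10.080 + 18.998 + 14.007 = 103.140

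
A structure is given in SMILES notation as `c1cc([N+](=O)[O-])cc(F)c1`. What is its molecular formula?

Atom tally by fragment:
  benzene ring core → C:6 H:6
  (− 2 ring H displaced by substituents)
  + NO2 → N:1 O:2
  + F → F:1
Element totals:
  C: 6
  H: 4
  F: 1
  N: 1
  O: 2

C6H4FNO2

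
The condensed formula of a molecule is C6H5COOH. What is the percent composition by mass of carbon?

Atom tally by fragment:
  benzene ring core → C:6 H:6
  (− 1 ring H displaced by substituents)
  + COOH → C:1 H:1 O:2
Element totals:
  C: 7
  H: 6
  O: 2
Molecular formula: C7H6O2.
Molar mass = 122.123 g/mol.
Mass from C: 7 × 12.011 = 84.077 g/mol.
%C = 84.077 / 122.123 × 100 = 68.85%.

68.85%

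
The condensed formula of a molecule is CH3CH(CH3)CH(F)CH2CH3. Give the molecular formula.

Element totals:
  C: 6
  H: 13
  F: 1

C6H13F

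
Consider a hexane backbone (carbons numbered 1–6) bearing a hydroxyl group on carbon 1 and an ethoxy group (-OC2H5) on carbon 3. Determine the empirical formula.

Atom tally by fragment:
  HOCH2 → C:1 H:3 O:1
  CH2 → C:1 H:2
  CH(OC2H5) → C:3 H:6 O:1
  CH2 → C:1 H:2
  CH2 → C:1 H:2
  CH3 → C:1 H:3
Element totals:
  C: 8
  H: 18
  O: 2
Molecular formula: C8H18O2.
gcd of subscripts = 2; dividing each by 2:
  C: 8/2 = 4
  H: 18/2 = 9
  O: 2/2 = 1

C4H9O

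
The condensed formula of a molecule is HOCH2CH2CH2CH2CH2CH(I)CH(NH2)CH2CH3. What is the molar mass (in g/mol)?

285.17 g/mol

Element totals:
  C: 9
  H: 20
  I: 1
  N: 1
  O: 1
Molecular formula: C9H20INO.
  M = 9(12.011) + 20(1.008) + 126.904 + 14.007 + 15.999
    = 108.099 + 20.160 + 126.904 + 14.007 + 15.999 = 285.169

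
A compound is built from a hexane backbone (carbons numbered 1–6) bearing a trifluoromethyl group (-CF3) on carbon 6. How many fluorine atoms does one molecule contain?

Atom tally by fragment:
  CH3 → C:1 H:3
  CH2 → C:1 H:2
  CH2 → C:1 H:2
  CH2 → C:1 H:2
  CH2 → C:1 H:2
  CH2CF3 → C:2 H:2 F:3
Element totals:
  C: 7
  H: 13
  F: 3

3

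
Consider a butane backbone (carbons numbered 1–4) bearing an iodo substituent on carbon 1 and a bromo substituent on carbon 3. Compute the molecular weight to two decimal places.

262.92 g/mol

Atom tally by fragment:
  ICH2 → C:1 H:2 I:1
  CH2 → C:1 H:2
  CH(Br) → C:1 H:1 Br:1
  CH3 → C:1 H:3
Element totals:
  C: 4
  H: 8
  Br: 1
  I: 1
Molecular formula: C4H8BrI.
  M = 4(12.011) + 8(1.008) + 79.904 + 126.904
    = 48.044 + 8.064 + 79.904 + 126.904 = 262.916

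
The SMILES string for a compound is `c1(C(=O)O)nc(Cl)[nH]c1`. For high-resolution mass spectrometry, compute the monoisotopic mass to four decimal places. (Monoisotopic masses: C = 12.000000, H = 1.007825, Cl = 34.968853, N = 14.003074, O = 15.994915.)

Atom tally by fragment:
  imidazole ring core → C:3 H:4 N:2
  (− 2 ring H displaced by substituents)
  + COOH → C:1 H:1 O:2
  + Cl → Cl:1
Element totals:
  C: 4
  H: 3
  Cl: 1
  N: 2
  O: 2
Molecular formula: C4H3ClN2O2.
  M = 4(12.0) + 3(1.007825) + 34.968853 + 2(14.003074) + 2(15.994915)
    = 48.000000 + 3.023475 + 34.968853 + 28.006148 + 31.989830 = 145.988306

145.9883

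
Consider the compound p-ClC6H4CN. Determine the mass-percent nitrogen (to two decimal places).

Element totals:
  C: 7
  H: 4
  Cl: 1
  N: 1
Molecular formula: C7H4ClN.
Molar mass = 137.566 g/mol.
Mass from N: 1 × 14.007 = 14.007 g/mol.
%N = 14.007 / 137.566 × 100 = 10.18%.

10.18%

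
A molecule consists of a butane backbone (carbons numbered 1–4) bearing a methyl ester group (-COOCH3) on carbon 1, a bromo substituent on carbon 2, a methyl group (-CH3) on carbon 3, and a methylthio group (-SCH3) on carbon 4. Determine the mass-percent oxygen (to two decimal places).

12.54%

Atom tally by fragment:
  CH3OOCCH2 → C:3 H:5 O:2
  CH(Br) → C:1 H:1 Br:1
  CH(CH3) → C:2 H:4
  CH2SCH3 → C:2 H:5 S:1
Element totals:
  C: 8
  H: 15
  Br: 1
  O: 2
  S: 1
Molecular formula: C8H15BrO2S.
Molar mass = 255.170 g/mol.
Mass from O: 2 × 15.999 = 31.998 g/mol.
%O = 31.998 / 255.170 × 100 = 12.54%.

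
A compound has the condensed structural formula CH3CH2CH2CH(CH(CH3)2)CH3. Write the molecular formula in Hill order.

Element totals:
  C: 8
  H: 18

C8H18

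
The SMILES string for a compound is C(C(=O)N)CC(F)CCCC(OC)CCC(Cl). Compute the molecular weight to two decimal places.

Atom tally by fragment:
  H2NOCCH2 → C:2 H:4 O:1 N:1
  CH2 → C:1 H:2
  CH(F) → C:1 H:1 F:1
  CH2 → C:1 H:2
  CH2 → C:1 H:2
  CH2 → C:1 H:2
  CH(OCH3) → C:2 H:4 O:1
  CH2 → C:1 H:2
  CH2 → C:1 H:2
  CH2Cl → C:1 H:2 Cl:1
Element totals:
  C: 12
  H: 23
  Cl: 1
  F: 1
  N: 1
  O: 2
Molecular formula: C12H23ClFNO2.
  M = 12(12.011) + 23(1.008) + 35.45 + 18.998 + 14.007 + 2(15.999)
    = 144.132 + 23.184 + 35.450 + 18.998 + 14.007 + 31.998 = 267.769

267.77 g/mol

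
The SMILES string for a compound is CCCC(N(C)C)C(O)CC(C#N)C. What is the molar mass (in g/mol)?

Atom tally by fragment:
  CH3 → C:1 H:3
  CH2 → C:1 H:2
  CH2 → C:1 H:2
  CH(N(CH3)2) → C:3 H:7 N:1
  CH(OH) → C:1 H:2 O:1
  CH2 → C:1 H:2
  CH(CN) → C:2 H:1 N:1
  CH3 → C:1 H:3
Element totals:
  C: 11
  H: 22
  N: 2
  O: 1
Molecular formula: C11H22N2O.
  M = 11(12.011) + 22(1.008) + 2(14.007) + 15.999
    = 132.121 + 22.176 + 28.014 + 15.999 = 198.310

198.31 g/mol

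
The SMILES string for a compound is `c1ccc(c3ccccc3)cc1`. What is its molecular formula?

Atom tally by fragment:
  benzene ring core → C:6 H:6
  (− 1 ring H displaced by substituents)
  + C6H5 → C:6 H:5
Element totals:
  C: 12
  H: 10

C12H10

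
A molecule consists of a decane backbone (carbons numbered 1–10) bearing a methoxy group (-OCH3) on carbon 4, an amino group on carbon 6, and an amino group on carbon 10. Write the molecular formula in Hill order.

Atom tally by fragment:
  CH3 → C:1 H:3
  CH2 → C:1 H:2
  CH2 → C:1 H:2
  CH(OCH3) → C:2 H:4 O:1
  CH2 → C:1 H:2
  CH(NH2) → C:1 H:3 N:1
  CH2 → C:1 H:2
  CH2 → C:1 H:2
  CH2 → C:1 H:2
  CH2NH2 → C:1 H:4 N:1
Element totals:
  C: 11
  H: 26
  N: 2
  O: 1

C11H26N2O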